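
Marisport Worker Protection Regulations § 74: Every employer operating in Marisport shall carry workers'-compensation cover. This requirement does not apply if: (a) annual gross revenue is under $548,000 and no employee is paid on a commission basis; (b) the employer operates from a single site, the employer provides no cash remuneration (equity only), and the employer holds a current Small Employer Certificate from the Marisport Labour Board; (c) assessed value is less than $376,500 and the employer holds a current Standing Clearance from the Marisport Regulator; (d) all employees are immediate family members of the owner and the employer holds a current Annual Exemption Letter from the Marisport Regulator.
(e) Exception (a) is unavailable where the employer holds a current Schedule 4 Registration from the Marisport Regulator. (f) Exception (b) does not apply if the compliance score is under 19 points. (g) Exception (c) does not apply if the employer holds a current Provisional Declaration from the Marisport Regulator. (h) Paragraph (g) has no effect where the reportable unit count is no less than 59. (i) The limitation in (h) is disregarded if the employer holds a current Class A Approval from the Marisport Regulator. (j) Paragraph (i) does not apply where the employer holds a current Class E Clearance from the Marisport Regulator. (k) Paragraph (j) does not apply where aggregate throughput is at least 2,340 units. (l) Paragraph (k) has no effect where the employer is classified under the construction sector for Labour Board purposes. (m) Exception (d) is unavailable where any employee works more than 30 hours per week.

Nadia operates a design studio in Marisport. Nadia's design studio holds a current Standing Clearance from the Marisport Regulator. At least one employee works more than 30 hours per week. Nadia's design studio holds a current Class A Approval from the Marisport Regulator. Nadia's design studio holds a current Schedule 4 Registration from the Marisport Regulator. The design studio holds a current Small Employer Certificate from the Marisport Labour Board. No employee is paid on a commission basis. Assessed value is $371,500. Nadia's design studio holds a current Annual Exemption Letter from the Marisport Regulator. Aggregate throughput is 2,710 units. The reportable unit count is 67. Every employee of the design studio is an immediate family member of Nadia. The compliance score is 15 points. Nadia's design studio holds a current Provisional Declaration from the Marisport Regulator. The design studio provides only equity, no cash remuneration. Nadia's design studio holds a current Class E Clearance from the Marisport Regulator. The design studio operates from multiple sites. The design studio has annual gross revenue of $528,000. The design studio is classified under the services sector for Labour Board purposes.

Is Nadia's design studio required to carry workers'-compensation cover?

Yes — Nadia's design studio must carry workers'-compensation cover.

Exception (a): annual gross revenue is $528,000, under the $548,000 limit; no employee is paid on commission — every condition holds. Turning to paragraph (e): (e) operates against (a): a current Schedule 4 Registration is held. So (a) is unavailable.
Exception (b) requires that the employer operates from a single site; but the employer operates from multiple sites, so (b) is unavailable.
Exception (c): assessed value is $371,500, less than the $376,500 limit; a current Standing Clearance is held — every condition holds. But applying paragraphs (g)–(l): (g) operates against (c): a current Provisional Declaration is held. (h) would limit (g) — the reportable unit count is 67, meeting the 59 threshold — but (i) sets (h) aside: (i) operates against (h): a current Class A Approval is held. (j) would limit (i) — a current Class E Clearance is held — but (k) sets (j) aside: (k) operates — aggregate throughput is 2,710 units, meeting the 2,340 units threshold. (l) does not operate here (the design studio is classified under the services sector), so (k) stands. (c) is therefore removed.
All of (d)'s requirements are met (every employee is an immediate family member; a current Annual Exemption Letter is held). But applying paragraph (m): (m) operates against (d): at least one employee exceeds 30 hours/week. Exception (d) does not apply.
No exception is made out. Nadia's design studio falls within the general rule.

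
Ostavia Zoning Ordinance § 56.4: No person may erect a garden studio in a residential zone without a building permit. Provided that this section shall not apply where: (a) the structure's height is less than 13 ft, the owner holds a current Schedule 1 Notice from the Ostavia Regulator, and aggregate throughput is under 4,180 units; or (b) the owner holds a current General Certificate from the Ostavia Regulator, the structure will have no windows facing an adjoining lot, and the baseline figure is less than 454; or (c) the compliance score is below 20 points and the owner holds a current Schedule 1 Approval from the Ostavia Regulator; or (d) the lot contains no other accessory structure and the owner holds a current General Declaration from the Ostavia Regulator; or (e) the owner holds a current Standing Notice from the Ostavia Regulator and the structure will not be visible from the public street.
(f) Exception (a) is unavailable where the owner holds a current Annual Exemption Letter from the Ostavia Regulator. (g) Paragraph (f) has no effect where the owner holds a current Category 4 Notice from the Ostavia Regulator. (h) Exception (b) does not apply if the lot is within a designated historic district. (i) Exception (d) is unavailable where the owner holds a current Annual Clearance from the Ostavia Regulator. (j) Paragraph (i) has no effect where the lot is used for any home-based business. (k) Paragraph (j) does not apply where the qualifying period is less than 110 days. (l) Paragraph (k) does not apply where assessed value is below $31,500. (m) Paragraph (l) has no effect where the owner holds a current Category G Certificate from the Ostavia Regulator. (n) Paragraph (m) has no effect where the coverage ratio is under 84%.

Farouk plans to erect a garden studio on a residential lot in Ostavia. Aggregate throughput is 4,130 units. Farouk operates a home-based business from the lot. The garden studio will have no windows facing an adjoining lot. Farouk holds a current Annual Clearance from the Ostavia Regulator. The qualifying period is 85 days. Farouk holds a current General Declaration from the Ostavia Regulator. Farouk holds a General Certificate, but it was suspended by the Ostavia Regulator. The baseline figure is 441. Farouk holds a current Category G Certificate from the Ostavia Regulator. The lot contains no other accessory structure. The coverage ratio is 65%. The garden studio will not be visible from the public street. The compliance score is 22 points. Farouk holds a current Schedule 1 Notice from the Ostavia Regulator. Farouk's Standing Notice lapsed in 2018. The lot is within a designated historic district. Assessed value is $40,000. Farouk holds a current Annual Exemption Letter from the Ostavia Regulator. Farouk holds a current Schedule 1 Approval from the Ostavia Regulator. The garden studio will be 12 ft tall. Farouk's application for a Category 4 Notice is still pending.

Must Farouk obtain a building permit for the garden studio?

Exception (a) is satisfied on its face — the structure's height is 12 ft, less than the 13 ft limit; a current Schedule 1 Notice is held; aggregate throughput is 4,130 units, under the 4,180 units limit. But applying paragraphs (f)–(g): (f) operates against (a): a current Annual Exemption Letter is held. (g) is not engaged (the Category 4 Notice is not current), so (f) stands. Exception (a) does not apply.
Exception (b) fails — no current General Certificate is held.
Exception (c) fails — the compliance score is 22 points, not below 20 points.
All of (d)'s requirements are met (the lot has no other accessory structure; a current General Declaration is held). But: (i) is engaged — a current Annual Clearance is held. (j) applies (a home-based business operates on the lot), but is displaced by (k): (k) operates against (j): the qualifying period is 85 days, less than the 110 days limit. (l) is inapplicable (assessed value is $40,000, not below $31,500), so (k) stands. Exception (d) does not apply.
Exception (e) requires that the owner holds a current Standing Notice from the Ostavia Regulator; but no current Standing Notice is held, so (e) is unavailable.
No exception displaces § 56.4.

Yes — Farouk must obtain a building permit.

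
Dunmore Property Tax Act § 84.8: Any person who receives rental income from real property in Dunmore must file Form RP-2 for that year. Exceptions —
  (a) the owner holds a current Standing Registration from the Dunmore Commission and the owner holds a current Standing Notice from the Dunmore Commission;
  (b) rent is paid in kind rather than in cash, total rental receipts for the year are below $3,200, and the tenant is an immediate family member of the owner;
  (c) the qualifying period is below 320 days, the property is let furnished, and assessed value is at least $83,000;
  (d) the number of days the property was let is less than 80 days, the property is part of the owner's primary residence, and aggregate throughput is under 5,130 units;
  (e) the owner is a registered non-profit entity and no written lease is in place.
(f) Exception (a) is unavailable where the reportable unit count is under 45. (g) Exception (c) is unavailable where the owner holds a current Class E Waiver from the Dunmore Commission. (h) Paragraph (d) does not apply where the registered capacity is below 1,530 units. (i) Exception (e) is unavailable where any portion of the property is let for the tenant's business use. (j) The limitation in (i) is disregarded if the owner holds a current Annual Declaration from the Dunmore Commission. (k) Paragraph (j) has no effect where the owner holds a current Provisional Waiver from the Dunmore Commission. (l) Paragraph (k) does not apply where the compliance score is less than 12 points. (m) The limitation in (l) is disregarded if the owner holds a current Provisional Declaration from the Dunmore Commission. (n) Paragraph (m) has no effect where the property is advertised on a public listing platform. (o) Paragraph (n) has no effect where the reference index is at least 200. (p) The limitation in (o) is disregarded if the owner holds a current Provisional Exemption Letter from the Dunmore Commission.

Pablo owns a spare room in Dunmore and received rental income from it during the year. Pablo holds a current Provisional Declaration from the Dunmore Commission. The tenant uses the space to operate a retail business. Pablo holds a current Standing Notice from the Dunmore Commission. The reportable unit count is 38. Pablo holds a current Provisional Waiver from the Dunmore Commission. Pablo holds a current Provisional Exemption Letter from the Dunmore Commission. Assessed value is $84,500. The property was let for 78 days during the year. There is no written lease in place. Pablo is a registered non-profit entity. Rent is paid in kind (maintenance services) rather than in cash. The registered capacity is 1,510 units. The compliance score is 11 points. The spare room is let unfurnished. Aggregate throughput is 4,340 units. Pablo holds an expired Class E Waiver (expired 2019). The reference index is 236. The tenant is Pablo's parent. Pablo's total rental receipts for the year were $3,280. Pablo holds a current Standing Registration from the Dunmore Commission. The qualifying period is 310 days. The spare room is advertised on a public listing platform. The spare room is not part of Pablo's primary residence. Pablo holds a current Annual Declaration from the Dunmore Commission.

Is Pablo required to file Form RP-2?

All of (a)'s requirements are met (a current Standing Registration is held; a current Standing Notice is held). But applying paragraph (f): (f) operates — the reportable unit count is 38, under the 45 limit. (a) is therefore removed.
Exception (b) does not apply: total rental receipts for the year are $3,280, not below $3,200.
Exception (c) fails — the property is let unfurnished.
Exception (d) requires that the property is part of the owner's primary residence; but the spare room is not part of the primary residence, so (d) is unavailable.
Exception (e)'s conditions are all satisfied: Pablo is a registered non-profit; there is no written lease. As to paragraphs (i)–(p): (i) would limit (e) — the space is let for business use — but (j) sets (i) aside: (j) operates against (i): a current Annual Declaration is held. (k) applies (a current Provisional Waiver is held), but yields to (l): (l) is triggered — the compliance score is 11 points, less than the 12 points limit. (m) operates (a current Provisional Declaration is held), but is displaced by (n): (n) applies — the property is publicly advertised. (o) would limit (n) — the reference index is 236, meeting the 200 threshold — but (p) sets (o) aside: (p) operates against (o): a current Provisional Exemption Letter is held. (e) remains available.

No — exception (e) applies; Pablo is not required to file Form RP-2.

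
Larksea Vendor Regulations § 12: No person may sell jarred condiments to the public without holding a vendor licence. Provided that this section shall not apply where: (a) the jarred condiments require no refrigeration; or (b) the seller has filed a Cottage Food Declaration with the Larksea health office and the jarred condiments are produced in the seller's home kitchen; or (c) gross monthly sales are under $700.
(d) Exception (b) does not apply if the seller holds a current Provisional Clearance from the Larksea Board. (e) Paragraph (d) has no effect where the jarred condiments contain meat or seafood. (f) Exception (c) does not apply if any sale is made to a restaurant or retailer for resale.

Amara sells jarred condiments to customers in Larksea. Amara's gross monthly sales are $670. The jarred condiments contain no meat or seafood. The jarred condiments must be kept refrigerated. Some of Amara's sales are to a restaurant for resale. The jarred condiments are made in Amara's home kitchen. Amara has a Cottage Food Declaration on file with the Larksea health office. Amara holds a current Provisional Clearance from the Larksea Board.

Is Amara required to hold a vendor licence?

Yes — Amara must hold a vendor licence.

Exception (a) requires that the jarred condiments require no refrigeration; but the jarred condiments require refrigeration, so (a) is unavailable.
All of (b)'s requirements are met (a Cottage Food Declaration is on file; the jarred condiments are home-kitchen produced). Turning to paragraphs (d)–(e): (d) operates against (b): a current Provisional Clearance is held. (e) is not triggered (the jarred condiments contain no meat or seafood), so (d) stands. (b) is therefore removed.
Exception (c) is satisfied on its face — gross monthly sales are $670, under the $700 limit. But: (f) is engaged — some sales are to a restaurant for resale. So (c) is unavailable.
No exception applies. The general rule governs.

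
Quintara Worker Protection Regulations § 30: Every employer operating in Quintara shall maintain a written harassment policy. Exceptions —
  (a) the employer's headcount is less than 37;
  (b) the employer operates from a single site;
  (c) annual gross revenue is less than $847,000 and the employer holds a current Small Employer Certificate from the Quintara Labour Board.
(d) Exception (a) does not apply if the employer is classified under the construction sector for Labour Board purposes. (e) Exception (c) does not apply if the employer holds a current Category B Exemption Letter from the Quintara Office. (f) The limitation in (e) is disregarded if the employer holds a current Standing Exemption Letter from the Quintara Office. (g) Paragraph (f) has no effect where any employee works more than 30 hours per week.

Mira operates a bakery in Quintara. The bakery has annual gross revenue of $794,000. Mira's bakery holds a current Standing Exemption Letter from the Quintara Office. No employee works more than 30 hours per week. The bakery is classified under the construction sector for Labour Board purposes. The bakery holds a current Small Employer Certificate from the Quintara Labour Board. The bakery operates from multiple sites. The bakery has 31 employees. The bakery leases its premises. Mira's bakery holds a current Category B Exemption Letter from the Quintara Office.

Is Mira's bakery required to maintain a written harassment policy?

Exception (a)'s conditions are all satisfied: the employer's headcount is 31, less than the 37 limit. Turning to paragraph (d): (d) operates against (a): the bakery is classified under the construction sector. (a) is therefore removed.
Exception (b) fails — the employer operates from multiple sites.
Exception (c)'s conditions are all satisfied: annual gross revenue is $794,000, less than the $847,000 limit; a current Small Employer Certificate is held. Considering the limiting provisions: (e) operates (a current Category B Exemption Letter is held), but is itself disapplied by (f): (f) operates against (e): a current Standing Exemption Letter is held. (g) is not engaged (no employee exceeds 30 hours/week), so (f) stands. (c) remains available.

No — exception (c) applies; Mira's bakery is not required to maintain a written harassment policy.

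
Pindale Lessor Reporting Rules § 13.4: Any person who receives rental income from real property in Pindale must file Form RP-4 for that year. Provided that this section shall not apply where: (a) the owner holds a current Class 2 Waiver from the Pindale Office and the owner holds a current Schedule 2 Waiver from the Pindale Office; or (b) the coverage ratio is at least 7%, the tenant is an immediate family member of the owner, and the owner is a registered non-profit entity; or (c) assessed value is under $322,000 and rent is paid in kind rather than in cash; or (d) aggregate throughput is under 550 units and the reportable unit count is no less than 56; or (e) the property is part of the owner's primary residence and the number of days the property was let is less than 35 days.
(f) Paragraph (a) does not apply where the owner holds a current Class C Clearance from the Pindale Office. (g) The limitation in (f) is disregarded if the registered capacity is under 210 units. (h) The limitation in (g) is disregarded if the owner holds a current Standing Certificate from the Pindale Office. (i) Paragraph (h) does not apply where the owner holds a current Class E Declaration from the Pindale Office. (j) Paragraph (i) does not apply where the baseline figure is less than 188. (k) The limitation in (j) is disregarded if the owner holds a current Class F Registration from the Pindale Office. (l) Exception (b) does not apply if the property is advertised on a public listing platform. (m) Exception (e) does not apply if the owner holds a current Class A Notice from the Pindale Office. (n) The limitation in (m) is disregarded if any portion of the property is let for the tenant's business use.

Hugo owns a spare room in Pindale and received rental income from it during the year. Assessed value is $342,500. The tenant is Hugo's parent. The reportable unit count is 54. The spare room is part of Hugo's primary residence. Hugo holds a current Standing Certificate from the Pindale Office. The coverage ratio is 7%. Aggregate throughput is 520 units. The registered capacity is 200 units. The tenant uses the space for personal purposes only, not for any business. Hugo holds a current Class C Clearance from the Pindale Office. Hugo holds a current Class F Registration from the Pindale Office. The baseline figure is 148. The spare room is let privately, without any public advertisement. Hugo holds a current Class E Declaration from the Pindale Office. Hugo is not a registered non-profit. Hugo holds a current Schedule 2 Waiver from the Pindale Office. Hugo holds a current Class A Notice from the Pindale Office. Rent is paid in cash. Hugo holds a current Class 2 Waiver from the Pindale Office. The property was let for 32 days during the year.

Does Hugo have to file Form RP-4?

No — exception (a) applies; Hugo is not required to file Form RP-4.

Exception (a) is satisfied on its face — a current Class 2 Waiver is held; a current Schedule 2 Waiver is held. Applying paragraphs (f)–(k): (f) operates (a current Class C Clearance is held), but is displaced by (g): (g) operates against (f): the registered capacity is 200 units, under the 210 units limit. (h) would limit (g) — a current Standing Certificate is held — but (i) sets (h) aside: (i) operates — a current Class E Declaration is held. (j) is engaged (the baseline figure is 148, less than the 188 limit), but is overridden by (k): (k) operates against (j): a current Class F Registration is held. (a) remains available.
Exception (b) fails — Hugo is not a registered non-profit.
Exception (c) fails — assessed value is $342,500, not under $322,000.
Exception (d) fails — the reportable unit count is 54, short of 56.
Exception (e): the spare room is part of the primary residence; the number of days the property was let is 32 days, less than the 35 days limit — every condition holds. However, paragraphs (m)–(n) must be considered: (m) operates against (e): a current Class A Notice is held. (n) is not triggered (the space is used for personal purposes only), so (m) stands. Exception (e) does not apply.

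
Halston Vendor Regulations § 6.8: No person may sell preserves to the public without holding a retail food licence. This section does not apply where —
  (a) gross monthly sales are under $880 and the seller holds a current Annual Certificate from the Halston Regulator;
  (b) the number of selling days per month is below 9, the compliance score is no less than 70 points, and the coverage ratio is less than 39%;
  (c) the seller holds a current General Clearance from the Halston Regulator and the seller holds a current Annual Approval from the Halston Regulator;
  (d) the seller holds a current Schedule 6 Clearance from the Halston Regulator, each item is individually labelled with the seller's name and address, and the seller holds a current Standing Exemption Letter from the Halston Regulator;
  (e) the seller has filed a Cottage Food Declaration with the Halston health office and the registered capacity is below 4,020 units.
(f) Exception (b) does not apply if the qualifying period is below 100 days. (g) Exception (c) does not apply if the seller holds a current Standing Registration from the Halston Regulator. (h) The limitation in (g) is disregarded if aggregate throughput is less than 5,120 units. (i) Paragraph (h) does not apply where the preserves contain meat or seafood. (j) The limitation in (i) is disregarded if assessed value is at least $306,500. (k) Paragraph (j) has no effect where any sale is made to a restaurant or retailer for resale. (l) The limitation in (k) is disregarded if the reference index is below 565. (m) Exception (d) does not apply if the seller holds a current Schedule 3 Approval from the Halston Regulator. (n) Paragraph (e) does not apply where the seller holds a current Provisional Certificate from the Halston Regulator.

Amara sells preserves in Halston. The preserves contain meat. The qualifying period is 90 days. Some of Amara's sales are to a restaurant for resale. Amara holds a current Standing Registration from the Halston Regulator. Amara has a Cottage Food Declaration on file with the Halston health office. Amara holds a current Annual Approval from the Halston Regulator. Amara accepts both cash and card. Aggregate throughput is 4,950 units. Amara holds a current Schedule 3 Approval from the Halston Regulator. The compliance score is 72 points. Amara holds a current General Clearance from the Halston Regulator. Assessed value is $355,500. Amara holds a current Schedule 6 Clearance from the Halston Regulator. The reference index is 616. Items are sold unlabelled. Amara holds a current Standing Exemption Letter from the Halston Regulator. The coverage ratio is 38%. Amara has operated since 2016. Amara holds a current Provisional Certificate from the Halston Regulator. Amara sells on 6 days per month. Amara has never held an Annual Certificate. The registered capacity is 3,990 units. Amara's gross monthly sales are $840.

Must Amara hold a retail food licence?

Yes — Amara must hold a retail food licence.

Exception (a) requires that the seller holds a current Annual Certificate from the Halston Regulator; but the Annual Certificate is not current, so (a) is unavailable.
All of (b)'s requirements are met (the number of selling days per month is 6, below the 9 limit; the compliance score is 72 points, meeting the 70 points threshold; the coverage ratio is 38%, less than the 39% limit). Turning to paragraph (f): (f) is triggered — the qualifying period is 90 days, below the 100 days limit. (b) is therefore removed.
Exception (c) is satisfied on its face — a current General Clearance is held; a current Annual Approval is held. However, paragraphs (g)–(l) must be considered: (g) operates against (c): a current Standing Registration is held. (h) is engaged (aggregate throughput is 4,950 units, less than the 5,120 units limit), but is itself disapplied by (i): (i) is triggered — the preserves contain meat. (j) applies (assessed value is $355,500, meeting the $306,500 threshold), but is overridden by (k): (k) operates against (j): some sales are to a restaurant for resale. (l) does not operate here (the reference index is 616, not below 565), so (k) stands. So (c) is unavailable.
Exception (d) fails — items are sold unlabelled.
All of (e)'s requirements are met (a Cottage Food Declaration is on file; the registered capacity is 3,990 units, below the 4,020 units limit). However, paragraph (n) must be considered: (n) operates against (e): a current Provisional Certificate is held. So (e) is unavailable.
No exception displaces § 6.8.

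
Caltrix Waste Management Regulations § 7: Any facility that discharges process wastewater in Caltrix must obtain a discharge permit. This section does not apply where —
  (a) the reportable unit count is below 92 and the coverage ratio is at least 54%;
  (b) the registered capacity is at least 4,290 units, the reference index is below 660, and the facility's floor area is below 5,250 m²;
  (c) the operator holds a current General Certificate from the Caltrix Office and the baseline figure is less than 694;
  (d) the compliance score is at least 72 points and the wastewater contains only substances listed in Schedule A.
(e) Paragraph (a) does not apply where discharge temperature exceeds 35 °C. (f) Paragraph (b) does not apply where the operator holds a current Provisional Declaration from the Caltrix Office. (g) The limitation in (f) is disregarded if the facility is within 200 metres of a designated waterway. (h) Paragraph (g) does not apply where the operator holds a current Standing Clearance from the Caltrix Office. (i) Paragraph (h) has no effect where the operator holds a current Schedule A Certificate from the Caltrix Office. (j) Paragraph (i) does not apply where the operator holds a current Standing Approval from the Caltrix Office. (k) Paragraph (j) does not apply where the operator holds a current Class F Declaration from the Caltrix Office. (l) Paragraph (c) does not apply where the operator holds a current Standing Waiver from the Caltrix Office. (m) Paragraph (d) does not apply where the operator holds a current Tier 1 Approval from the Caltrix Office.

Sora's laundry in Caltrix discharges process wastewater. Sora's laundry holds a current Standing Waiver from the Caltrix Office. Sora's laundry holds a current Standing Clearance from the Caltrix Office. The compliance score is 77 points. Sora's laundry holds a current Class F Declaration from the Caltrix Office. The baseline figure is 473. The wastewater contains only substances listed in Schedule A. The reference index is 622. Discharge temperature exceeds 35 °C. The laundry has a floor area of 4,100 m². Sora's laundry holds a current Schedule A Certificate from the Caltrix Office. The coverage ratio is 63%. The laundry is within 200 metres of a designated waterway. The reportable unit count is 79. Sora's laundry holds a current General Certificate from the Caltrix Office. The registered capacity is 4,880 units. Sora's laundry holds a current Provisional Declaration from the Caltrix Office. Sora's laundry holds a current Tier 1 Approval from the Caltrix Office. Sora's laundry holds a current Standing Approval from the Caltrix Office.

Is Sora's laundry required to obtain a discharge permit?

All of (a)'s requirements are met (the reportable unit count is 79, below the 92 limit; the coverage ratio is 63%, meeting the 54% threshold). But applying paragraph (e): (e) operates against (a): discharge temperature exceeds 35 °C. Exception (a) does not apply.
Exception (b)'s conditions are all satisfied: the registered capacity is 4,880 units, meeting the 4,290 units threshold; the reference index is 622, below the 660 limit; the facility's floor area is 4,100 m², below the 5,250 m² limit. Under paragraphs (f)–(k): (f) operates (a current Provisional Declaration is held), but is set aside by (g): (g) operates against (f): the laundry is within 200 m of a designated waterway. (h) is engaged (a current Standing Clearance is held), but is overridden by (i): (i) operates against (h): a current Schedule A Certificate is held. (j) would limit (i) — a current Standing Approval is held — but (k) sets (j) aside: (k) operates against (j): a current Class F Declaration is held. Exception (b) stands.
Exception (c)'s conditions are all satisfied: a current General Certificate is held; the baseline figure is 473, less than the 694 limit. However, paragraph (l) must be considered: (l) operates against (c): a current Standing Waiver is held. (c) is therefore removed.
Exception (d): the compliance score is 77 points, meeting the 72 points threshold; the wastewater is Schedule-A-only — every condition holds. But applying paragraph (m): (m) operates against (d): a current Tier 1 Approval is held. So (d) is unavailable.

No — exception (b) applies; Sora's laundry is not required to obtain a discharge permit.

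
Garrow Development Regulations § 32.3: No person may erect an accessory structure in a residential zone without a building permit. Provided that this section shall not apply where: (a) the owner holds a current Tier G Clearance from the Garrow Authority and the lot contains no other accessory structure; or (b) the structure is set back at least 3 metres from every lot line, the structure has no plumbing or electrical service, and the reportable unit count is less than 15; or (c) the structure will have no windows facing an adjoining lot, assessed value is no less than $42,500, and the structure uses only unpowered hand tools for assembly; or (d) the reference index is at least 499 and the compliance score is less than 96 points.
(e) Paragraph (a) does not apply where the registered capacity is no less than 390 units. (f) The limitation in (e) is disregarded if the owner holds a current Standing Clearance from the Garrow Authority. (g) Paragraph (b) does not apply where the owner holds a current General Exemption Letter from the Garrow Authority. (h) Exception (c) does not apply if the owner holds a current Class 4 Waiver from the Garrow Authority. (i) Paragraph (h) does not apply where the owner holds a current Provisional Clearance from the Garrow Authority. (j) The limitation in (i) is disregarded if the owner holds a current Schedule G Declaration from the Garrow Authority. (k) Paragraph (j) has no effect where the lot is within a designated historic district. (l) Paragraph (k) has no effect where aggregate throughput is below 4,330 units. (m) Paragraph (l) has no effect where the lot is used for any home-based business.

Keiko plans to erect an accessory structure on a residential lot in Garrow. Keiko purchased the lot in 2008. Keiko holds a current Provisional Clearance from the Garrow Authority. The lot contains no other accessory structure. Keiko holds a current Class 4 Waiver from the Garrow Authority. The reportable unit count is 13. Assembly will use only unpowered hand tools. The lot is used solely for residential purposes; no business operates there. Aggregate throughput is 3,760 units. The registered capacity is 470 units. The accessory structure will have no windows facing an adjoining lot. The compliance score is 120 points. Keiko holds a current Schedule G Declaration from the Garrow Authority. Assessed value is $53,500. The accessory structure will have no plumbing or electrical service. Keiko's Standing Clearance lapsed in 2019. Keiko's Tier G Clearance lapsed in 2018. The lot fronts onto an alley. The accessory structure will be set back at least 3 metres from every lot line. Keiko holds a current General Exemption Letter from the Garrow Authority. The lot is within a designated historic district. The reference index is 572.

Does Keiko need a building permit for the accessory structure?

Exception (a) fails — no current Tier G Clearance is held.
Exception (b): the setback is at least 3 m on every side; there is no plumbing or electrical service; the reportable unit count is 13, less than the 15 limit — every condition holds. But applying paragraph (g): (g) operates against (b): a current General Exemption Letter is held. (b) is therefore removed.
Exception (c)'s conditions are all satisfied: no windows face an adjoining lot; assessed value is $53,500, meeting the $42,500 threshold; assembly uses only hand tools. Turning to paragraphs (h)–(m): (h) operates against (c): a current Class 4 Waiver is held. (i) would limit (h) — a current Provisional Clearance is held — but (j) sets (i) aside: (j) operates against (i): a current Schedule G Declaration is held. (k) is engaged (the lot is in a historic district), but is overridden by (l): (l) operates against (k): aggregate throughput is 3,760 units, below the 4,330 units limit. (m) is inapplicable (the lot is solely residential), so (l) stands. Exception (c) does not apply.
Exception (d) requires that the compliance score is less than 96 points; but the compliance score is 120 points, not less than 96 points, so (d) is unavailable.
Every exception is unavailable, so the rule governs.

Yes — Keiko must obtain a building permit.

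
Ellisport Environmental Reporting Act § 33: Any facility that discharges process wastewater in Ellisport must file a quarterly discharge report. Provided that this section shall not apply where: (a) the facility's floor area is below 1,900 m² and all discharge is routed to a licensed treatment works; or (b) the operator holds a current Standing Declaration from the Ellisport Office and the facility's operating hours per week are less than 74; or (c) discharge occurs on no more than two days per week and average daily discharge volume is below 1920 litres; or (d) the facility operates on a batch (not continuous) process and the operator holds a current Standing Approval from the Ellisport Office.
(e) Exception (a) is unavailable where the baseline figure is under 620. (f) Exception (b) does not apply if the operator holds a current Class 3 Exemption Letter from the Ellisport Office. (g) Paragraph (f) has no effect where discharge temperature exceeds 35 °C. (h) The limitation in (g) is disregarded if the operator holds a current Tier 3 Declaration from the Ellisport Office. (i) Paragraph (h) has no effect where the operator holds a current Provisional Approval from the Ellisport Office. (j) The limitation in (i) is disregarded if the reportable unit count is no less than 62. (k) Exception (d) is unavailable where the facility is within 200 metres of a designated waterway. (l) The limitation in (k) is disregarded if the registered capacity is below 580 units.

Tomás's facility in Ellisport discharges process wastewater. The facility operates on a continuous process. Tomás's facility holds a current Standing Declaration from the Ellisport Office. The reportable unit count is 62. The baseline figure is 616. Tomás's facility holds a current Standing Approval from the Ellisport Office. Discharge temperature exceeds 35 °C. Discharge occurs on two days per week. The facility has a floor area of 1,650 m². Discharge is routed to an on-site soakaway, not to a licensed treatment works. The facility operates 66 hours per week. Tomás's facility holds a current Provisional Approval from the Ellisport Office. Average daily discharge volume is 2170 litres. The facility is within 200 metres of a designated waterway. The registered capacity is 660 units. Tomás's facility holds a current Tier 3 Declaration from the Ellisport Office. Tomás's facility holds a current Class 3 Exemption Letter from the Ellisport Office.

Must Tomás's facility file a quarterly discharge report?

Yes — Tomás's facility must file a quarterly discharge report.

Exception (a) fails — discharge is not routed to a licensed treatment works.
All of (b)'s requirements are met (a current Standing Declaration is held; the facility's operating hours per week are 66, less than the 74 limit). However, paragraphs (f)–(j) must be considered: (f) is engaged — a current Class 3 Exemption Letter is held. (g) would limit (f) — discharge temperature exceeds 35 °C — but (h) sets (g) aside: (h) operates against (g): a current Tier 3 Declaration is held. (i) is triggered (a current Provisional Approval is held), but is overridden by (j): (j) applies — the reportable unit count is 62, meeting the 62 threshold. So (b) is unavailable.
Exception (c) requires that average daily discharge volume is below 1920 litres; but average daily discharge volume is 2170 litres, not below 1920 litres, so (c) is unavailable.
Exception (d) requires that the facility operates on a batch (not continuous) process; but the facility operates on a continuous process, so (d) is unavailable.
No exception applies. The general rule governs.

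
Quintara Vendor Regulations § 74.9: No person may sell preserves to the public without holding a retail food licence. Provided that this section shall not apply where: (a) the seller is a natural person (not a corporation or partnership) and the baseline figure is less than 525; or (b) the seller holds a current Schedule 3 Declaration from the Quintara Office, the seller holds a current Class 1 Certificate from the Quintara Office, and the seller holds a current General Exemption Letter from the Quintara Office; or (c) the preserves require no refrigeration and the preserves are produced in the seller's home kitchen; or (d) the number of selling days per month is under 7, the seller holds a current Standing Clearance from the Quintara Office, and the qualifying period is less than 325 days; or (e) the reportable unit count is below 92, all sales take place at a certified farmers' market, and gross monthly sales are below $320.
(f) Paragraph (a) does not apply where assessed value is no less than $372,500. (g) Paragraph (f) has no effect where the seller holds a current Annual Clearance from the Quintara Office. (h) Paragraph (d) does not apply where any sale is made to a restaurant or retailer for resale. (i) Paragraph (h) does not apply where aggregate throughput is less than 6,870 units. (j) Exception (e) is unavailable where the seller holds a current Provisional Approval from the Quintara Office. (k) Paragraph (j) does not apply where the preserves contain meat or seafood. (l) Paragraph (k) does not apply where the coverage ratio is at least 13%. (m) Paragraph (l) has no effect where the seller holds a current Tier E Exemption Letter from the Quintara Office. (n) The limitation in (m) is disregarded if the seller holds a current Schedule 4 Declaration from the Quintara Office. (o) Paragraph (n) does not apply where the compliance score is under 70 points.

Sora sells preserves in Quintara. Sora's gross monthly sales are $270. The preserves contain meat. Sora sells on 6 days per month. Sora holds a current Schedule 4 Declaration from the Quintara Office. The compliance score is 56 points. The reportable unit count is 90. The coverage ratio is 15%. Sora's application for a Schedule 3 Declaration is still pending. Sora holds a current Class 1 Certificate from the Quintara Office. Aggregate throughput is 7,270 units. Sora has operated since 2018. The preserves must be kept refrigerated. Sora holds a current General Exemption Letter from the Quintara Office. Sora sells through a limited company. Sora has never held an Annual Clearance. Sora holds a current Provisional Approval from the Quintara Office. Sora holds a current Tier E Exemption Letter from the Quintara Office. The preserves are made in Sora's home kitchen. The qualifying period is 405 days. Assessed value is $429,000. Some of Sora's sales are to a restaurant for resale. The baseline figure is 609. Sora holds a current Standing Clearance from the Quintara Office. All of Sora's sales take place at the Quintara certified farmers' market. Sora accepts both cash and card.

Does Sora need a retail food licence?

No — exception (e) applies; Sora is not required to hold a retail food licence.

Exception (a) does not apply: the seller operates through a limited company.
Exception (b) does not apply: there is no Schedule 3 Declaration in force.
Exception (c) fails — the preserves require refrigeration.
Exception (d) fails — the qualifying period is 405 days, not less than 325 days.
Exception (e) is satisfied on its face — the reportable unit count is 90, below the 92 limit; all sales are at a certified farmers' market; gross monthly sales are $270, below the $320 limit. As to paragraphs (j)–(o): (j) is engaged (a current Provisional Approval is held), but is set aside by (k): (k) operates against (j): the preserves contain meat. (l) would limit (k) — the coverage ratio is 15%, meeting the 13% threshold — but (m) sets (l) aside: (m) operates against (l): a current Tier E Exemption Letter is held. (n) would limit (m) — a current Schedule 4 Declaration is held — but (o) sets (n) aside: (o) operates against (n): the compliance score is 56 points, under the 70 points limit. (e) remains available.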